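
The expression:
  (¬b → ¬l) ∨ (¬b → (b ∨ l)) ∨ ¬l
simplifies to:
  True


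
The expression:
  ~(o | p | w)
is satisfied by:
  {o: False, p: False, w: False}


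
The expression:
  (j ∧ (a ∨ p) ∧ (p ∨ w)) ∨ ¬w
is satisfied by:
  {a: True, p: True, j: True, w: False}
  {a: True, j: True, w: False, p: False}
  {p: True, j: True, w: False, a: False}
  {j: True, p: False, w: False, a: False}
  {a: True, p: True, j: False, w: False}
  {a: True, p: False, j: False, w: False}
  {p: True, a: False, j: False, w: False}
  {a: False, j: False, w: False, p: False}
  {p: True, a: True, w: True, j: True}
  {a: True, w: True, j: True, p: False}
  {p: True, w: True, j: True, a: False}


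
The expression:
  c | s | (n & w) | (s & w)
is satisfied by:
  {n: True, c: True, s: True, w: True}
  {n: True, c: True, s: True, w: False}
  {c: True, s: True, w: True, n: False}
  {c: True, s: True, w: False, n: False}
  {n: True, c: True, w: True, s: False}
  {n: True, c: True, w: False, s: False}
  {c: True, w: True, s: False, n: False}
  {c: True, w: False, s: False, n: False}
  {n: True, s: True, w: True, c: False}
  {n: True, s: True, w: False, c: False}
  {s: True, w: True, c: False, n: False}
  {s: True, c: False, w: False, n: False}
  {n: True, w: True, c: False, s: False}


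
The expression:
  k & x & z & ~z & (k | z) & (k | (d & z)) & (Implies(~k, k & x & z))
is never true.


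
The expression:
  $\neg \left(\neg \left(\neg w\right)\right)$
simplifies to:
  $\neg w$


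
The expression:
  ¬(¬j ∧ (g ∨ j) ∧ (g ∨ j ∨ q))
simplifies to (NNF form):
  j ∨ ¬g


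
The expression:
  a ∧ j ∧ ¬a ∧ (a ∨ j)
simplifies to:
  False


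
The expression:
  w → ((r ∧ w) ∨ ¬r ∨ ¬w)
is always true.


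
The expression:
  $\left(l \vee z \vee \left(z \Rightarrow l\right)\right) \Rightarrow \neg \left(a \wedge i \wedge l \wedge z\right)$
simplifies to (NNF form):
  $\neg a \vee \neg i \vee \neg l \vee \neg z$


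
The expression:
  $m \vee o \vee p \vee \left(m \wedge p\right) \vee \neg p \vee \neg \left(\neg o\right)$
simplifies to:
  $\text{True}$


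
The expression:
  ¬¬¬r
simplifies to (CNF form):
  ¬r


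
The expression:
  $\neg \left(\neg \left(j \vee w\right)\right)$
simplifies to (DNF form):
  $j \vee w$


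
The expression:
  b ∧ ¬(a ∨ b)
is never true.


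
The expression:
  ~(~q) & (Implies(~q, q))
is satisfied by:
  {q: True}


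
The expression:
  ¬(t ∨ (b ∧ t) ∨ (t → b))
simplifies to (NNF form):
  False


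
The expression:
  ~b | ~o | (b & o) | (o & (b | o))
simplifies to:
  True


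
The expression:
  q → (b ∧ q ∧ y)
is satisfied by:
  {y: True, b: True, q: False}
  {y: True, b: False, q: False}
  {b: True, y: False, q: False}
  {y: False, b: False, q: False}
  {y: True, q: True, b: True}


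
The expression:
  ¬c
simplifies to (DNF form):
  ¬c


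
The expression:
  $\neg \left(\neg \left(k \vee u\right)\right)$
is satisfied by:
  {k: True, u: True}
  {k: True, u: False}
  {u: True, k: False}


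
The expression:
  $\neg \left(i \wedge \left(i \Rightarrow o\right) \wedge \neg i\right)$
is always true.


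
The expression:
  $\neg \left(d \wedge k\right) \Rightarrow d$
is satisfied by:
  {d: True}


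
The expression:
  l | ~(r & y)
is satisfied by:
  {l: True, y: False, r: False}
  {l: False, y: False, r: False}
  {r: True, l: True, y: False}
  {r: True, l: False, y: False}
  {y: True, l: True, r: False}
  {y: True, l: False, r: False}
  {y: True, r: True, l: True}


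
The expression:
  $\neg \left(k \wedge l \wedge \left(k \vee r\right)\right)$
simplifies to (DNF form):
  $\neg k \vee \neg l$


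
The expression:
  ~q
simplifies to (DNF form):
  ~q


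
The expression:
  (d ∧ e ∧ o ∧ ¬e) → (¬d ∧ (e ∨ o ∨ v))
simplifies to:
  True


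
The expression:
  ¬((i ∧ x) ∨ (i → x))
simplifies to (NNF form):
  i ∧ ¬x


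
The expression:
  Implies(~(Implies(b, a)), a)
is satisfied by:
  {a: True, b: False}
  {b: False, a: False}
  {b: True, a: True}


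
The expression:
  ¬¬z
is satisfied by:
  {z: True}


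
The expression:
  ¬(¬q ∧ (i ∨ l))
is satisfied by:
  {q: True, i: False, l: False}
  {q: True, l: True, i: False}
  {q: True, i: True, l: False}
  {q: True, l: True, i: True}
  {l: False, i: False, q: False}


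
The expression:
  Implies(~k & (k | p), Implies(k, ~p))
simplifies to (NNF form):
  True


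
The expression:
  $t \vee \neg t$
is always true.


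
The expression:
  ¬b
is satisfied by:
  {b: False}


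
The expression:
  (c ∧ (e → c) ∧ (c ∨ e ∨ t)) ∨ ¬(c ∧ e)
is always true.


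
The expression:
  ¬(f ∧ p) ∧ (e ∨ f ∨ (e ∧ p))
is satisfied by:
  {e: True, p: False, f: False}
  {f: True, p: False, e: True}
  {f: True, p: False, e: False}
  {e: True, p: True, f: False}


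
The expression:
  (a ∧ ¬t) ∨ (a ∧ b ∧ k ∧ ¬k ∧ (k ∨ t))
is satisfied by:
  {a: True, t: False}


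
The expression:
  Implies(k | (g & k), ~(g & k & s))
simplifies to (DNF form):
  ~g | ~k | ~s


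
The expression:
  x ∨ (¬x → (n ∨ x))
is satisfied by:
  {n: True, x: True}
  {n: True, x: False}
  {x: True, n: False}


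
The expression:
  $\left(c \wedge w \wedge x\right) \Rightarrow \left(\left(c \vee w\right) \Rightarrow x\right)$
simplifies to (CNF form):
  $\text{True}$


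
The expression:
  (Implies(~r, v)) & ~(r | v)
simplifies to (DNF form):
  False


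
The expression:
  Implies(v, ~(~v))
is always true.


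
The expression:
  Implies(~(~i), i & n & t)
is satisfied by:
  {t: True, n: True, i: False}
  {t: True, n: False, i: False}
  {n: True, t: False, i: False}
  {t: False, n: False, i: False}
  {i: True, t: True, n: True}


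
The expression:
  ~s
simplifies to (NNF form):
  ~s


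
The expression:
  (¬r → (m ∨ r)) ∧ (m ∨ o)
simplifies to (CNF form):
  (m ∨ o) ∧ (m ∨ r)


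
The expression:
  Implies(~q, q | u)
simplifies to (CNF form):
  q | u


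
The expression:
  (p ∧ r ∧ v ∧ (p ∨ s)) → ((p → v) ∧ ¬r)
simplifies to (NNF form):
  ¬p ∨ ¬r ∨ ¬v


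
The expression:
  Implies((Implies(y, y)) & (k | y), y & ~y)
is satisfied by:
  {y: False, k: False}


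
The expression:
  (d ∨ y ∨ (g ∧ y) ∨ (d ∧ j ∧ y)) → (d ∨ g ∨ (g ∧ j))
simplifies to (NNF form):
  d ∨ g ∨ ¬y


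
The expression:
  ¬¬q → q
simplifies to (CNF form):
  True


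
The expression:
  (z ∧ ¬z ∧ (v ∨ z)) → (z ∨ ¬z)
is always true.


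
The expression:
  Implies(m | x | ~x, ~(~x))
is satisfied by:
  {x: True}


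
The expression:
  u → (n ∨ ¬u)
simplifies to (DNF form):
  n ∨ ¬u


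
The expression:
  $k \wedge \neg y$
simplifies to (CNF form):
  $k \wedge \neg y$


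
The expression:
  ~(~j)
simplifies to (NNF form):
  j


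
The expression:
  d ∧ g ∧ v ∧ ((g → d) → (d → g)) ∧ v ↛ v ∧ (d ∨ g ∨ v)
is never true.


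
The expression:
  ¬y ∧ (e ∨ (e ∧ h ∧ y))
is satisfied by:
  {e: True, y: False}


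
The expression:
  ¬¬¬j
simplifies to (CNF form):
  ¬j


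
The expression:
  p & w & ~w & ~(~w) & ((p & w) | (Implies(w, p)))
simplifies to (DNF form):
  False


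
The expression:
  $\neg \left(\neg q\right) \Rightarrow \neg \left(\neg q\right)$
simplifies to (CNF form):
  $\text{True}$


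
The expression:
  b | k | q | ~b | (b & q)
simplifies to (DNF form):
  True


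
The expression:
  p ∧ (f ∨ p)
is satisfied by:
  {p: True}


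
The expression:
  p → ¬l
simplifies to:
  ¬l ∨ ¬p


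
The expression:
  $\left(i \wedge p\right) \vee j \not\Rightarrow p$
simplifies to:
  $\left(i \wedge p\right) \vee \left(j \wedge \neg p\right)$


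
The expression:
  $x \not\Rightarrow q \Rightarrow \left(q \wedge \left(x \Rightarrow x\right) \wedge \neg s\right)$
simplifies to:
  $q \vee \neg x$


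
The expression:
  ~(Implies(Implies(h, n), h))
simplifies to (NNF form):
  ~h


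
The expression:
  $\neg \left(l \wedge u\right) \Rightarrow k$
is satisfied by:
  {k: True, u: True, l: True}
  {k: True, u: True, l: False}
  {k: True, l: True, u: False}
  {k: True, l: False, u: False}
  {u: True, l: True, k: False}


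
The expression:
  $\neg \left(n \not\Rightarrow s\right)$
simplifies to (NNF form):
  $s \vee \neg n$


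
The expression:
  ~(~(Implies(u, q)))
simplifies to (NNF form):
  q | ~u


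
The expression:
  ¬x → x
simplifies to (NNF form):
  x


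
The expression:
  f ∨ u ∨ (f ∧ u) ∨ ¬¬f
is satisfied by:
  {u: True, f: True}
  {u: True, f: False}
  {f: True, u: False}


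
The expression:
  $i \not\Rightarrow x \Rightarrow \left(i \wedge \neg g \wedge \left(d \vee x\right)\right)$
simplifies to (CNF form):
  $\left(d \vee x \vee \neg i\right) \wedge \left(x \vee \neg g \vee \neg i\right)$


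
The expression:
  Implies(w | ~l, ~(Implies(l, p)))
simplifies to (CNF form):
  l & (~p | ~w)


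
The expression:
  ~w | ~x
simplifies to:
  ~w | ~x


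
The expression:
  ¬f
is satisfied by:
  {f: False}


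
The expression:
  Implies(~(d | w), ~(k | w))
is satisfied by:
  {w: True, d: True, k: False}
  {w: True, k: False, d: False}
  {d: True, k: False, w: False}
  {d: False, k: False, w: False}
  {w: True, d: True, k: True}
  {w: True, k: True, d: False}
  {d: True, k: True, w: False}


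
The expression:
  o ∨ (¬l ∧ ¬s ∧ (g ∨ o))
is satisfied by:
  {o: True, g: True, s: False, l: False}
  {o: True, s: False, g: False, l: False}
  {o: True, l: True, g: True, s: False}
  {o: True, l: True, s: False, g: False}
  {o: True, g: True, s: True, l: False}
  {o: True, s: True, g: False, l: False}
  {o: True, l: True, s: True, g: True}
  {o: True, l: True, s: True, g: False}
  {g: True, l: False, s: False, o: False}


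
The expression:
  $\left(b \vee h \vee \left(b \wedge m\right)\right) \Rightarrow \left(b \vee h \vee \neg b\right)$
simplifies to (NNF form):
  $\text{True}$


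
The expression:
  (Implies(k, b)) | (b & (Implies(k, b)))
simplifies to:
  b | ~k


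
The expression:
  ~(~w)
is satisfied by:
  {w: True}


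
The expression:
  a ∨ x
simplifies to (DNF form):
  a ∨ x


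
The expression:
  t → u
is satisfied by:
  {u: True, t: False}
  {t: False, u: False}
  {t: True, u: True}


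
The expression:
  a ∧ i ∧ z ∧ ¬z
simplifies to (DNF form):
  False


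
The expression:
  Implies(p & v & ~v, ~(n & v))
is always true.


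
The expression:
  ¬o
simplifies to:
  ¬o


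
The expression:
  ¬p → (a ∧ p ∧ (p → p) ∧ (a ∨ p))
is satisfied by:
  {p: True}


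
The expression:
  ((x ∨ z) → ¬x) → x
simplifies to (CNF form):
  x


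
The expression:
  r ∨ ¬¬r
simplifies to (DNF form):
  r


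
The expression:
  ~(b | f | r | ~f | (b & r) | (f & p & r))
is never true.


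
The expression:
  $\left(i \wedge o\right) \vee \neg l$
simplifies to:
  $\left(i \wedge o\right) \vee \neg l$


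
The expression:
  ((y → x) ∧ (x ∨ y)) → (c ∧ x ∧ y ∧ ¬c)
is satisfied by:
  {x: False}


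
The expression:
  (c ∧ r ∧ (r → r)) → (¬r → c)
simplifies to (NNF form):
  True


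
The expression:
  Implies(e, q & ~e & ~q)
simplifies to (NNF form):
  ~e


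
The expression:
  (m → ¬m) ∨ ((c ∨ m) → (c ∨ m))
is always true.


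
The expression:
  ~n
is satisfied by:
  {n: False}


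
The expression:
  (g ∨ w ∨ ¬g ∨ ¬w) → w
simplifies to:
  w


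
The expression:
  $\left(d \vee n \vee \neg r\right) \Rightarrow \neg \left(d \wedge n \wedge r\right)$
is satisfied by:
  {d: False, n: False, r: False}
  {r: True, d: False, n: False}
  {n: True, d: False, r: False}
  {r: True, n: True, d: False}
  {d: True, r: False, n: False}
  {r: True, d: True, n: False}
  {n: True, d: True, r: False}


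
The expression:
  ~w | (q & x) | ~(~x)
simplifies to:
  x | ~w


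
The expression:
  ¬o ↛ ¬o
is never true.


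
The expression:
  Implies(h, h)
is always true.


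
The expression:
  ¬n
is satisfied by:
  {n: False}


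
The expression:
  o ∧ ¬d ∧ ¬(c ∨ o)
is never true.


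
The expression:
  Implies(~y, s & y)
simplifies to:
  y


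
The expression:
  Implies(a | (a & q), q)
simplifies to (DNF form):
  q | ~a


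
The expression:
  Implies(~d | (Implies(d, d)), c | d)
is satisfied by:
  {d: True, c: True}
  {d: True, c: False}
  {c: True, d: False}


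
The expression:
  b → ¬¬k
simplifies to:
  k ∨ ¬b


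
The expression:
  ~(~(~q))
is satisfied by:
  {q: False}


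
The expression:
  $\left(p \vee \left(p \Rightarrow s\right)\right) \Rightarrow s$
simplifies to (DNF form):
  $s$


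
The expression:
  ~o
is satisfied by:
  {o: False}


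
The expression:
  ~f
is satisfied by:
  {f: False}


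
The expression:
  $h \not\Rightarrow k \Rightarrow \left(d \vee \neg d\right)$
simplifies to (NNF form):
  $\text{True}$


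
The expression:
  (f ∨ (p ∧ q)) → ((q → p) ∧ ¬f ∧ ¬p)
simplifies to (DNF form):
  (¬f ∧ ¬p) ∨ (¬f ∧ ¬q)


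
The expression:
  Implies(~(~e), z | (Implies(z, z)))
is always true.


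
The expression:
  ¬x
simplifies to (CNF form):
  ¬x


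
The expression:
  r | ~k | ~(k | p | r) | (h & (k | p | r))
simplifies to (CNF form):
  h | r | ~k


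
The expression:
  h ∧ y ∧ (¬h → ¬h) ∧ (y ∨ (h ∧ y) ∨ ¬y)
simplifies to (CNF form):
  h ∧ y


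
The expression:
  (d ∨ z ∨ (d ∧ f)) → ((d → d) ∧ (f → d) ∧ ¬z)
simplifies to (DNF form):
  ¬z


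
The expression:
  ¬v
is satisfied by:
  {v: False}


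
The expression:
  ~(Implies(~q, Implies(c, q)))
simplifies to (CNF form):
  c & ~q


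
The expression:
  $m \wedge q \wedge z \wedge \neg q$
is never true.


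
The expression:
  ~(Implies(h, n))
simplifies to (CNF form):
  h & ~n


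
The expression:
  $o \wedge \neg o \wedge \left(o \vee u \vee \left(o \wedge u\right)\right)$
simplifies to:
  $\text{False}$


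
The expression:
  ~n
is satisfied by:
  {n: False}


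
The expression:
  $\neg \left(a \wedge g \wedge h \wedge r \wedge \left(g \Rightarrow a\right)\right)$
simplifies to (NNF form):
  $\neg a \vee \neg g \vee \neg h \vee \neg r$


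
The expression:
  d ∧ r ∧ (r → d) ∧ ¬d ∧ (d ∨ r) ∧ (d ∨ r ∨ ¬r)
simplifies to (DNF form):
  False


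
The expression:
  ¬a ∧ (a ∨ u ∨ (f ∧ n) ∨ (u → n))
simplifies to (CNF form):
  ¬a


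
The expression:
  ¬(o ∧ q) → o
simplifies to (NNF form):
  o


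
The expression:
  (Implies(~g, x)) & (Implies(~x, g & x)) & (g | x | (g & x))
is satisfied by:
  {x: True}


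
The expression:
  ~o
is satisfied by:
  {o: False}


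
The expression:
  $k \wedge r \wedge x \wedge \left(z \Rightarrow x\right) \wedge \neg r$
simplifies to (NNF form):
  $\text{False}$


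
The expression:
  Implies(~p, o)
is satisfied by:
  {o: True, p: True}
  {o: True, p: False}
  {p: True, o: False}


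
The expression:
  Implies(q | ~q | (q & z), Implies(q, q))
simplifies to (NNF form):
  True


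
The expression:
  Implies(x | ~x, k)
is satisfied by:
  {k: True}


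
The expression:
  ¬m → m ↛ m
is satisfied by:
  {m: True}


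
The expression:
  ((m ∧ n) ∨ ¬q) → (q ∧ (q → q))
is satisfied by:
  {q: True}


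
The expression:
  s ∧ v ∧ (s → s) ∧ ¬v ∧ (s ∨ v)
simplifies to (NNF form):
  False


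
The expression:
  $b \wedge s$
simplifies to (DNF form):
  $b \wedge s$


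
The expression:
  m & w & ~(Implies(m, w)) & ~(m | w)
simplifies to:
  False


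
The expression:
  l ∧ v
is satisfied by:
  {v: True, l: True}


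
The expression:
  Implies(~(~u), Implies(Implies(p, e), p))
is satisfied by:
  {p: True, u: False}
  {u: False, p: False}
  {u: True, p: True}


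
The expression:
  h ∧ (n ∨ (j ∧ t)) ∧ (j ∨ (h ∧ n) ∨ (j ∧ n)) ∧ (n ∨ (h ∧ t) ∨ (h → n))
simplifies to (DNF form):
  (h ∧ n) ∨ (h ∧ j ∧ n) ∨ (h ∧ j ∧ t) ∨ (h ∧ n ∧ t)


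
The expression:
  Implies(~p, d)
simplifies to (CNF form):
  d | p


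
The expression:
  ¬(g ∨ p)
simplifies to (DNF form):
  ¬g ∧ ¬p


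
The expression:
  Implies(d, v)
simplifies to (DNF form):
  v | ~d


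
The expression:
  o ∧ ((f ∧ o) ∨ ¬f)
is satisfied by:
  {o: True}


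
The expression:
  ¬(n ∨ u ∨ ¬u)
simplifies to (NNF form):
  False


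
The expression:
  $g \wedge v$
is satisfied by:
  {g: True, v: True}


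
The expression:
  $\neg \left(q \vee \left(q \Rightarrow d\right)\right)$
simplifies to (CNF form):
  $\text{False}$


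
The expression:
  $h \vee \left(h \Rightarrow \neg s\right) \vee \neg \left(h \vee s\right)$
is always true.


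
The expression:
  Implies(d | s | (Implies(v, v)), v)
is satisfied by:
  {v: True}


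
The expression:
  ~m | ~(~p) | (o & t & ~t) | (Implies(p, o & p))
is always true.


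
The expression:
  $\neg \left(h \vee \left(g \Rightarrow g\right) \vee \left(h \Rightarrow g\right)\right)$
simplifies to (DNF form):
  $\text{False}$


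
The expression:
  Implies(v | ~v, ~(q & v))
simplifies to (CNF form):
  ~q | ~v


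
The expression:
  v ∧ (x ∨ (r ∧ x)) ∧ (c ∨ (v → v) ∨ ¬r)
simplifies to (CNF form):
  v ∧ x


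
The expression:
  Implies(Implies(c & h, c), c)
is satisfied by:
  {c: True}


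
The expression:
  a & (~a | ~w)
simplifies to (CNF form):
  a & ~w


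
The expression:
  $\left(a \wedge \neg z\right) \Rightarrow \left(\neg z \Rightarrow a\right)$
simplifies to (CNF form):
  $\text{True}$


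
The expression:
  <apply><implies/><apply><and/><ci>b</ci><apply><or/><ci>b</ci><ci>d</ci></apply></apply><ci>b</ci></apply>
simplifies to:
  <true/>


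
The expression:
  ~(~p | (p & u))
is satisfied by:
  {p: True, u: False}


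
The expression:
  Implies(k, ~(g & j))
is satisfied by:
  {g: False, k: False, j: False}
  {j: True, g: False, k: False}
  {k: True, g: False, j: False}
  {j: True, k: True, g: False}
  {g: True, j: False, k: False}
  {j: True, g: True, k: False}
  {k: True, g: True, j: False}


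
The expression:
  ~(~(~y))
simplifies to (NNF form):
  ~y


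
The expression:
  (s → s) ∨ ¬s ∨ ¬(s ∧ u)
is always true.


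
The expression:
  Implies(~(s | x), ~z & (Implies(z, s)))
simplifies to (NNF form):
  s | x | ~z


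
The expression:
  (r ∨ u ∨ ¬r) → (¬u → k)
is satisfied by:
  {k: True, u: True}
  {k: True, u: False}
  {u: True, k: False}


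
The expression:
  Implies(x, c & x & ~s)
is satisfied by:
  {c: True, s: False, x: False}
  {s: False, x: False, c: False}
  {c: True, s: True, x: False}
  {s: True, c: False, x: False}
  {x: True, c: True, s: False}


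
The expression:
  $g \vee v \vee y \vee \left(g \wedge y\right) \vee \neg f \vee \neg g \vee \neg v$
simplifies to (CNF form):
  $\text{True}$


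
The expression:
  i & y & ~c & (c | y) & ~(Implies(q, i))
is never true.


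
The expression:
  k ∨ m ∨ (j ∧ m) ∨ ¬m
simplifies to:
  True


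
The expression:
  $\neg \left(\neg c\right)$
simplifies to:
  $c$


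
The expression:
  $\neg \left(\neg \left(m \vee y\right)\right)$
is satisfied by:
  {y: True, m: True}
  {y: True, m: False}
  {m: True, y: False}


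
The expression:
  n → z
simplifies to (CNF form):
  z ∨ ¬n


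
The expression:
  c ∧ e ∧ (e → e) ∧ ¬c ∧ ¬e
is never true.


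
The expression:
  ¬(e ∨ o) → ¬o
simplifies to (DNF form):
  True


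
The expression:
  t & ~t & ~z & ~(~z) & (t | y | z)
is never true.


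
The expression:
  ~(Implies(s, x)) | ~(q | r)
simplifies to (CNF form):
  (s | ~q) & (s | ~r) & (~q | ~x) & (~r | ~x)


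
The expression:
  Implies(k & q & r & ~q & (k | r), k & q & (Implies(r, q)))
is always true.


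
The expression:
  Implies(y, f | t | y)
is always true.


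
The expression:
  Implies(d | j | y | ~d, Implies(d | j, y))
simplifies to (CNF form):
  (y | ~d) & (y | ~j)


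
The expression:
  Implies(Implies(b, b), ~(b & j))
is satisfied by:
  {b: False, j: False}
  {j: True, b: False}
  {b: True, j: False}


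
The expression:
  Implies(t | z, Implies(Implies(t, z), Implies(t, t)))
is always true.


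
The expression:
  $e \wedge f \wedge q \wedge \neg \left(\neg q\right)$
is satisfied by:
  {f: True, e: True, q: True}


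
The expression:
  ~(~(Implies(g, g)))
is always true.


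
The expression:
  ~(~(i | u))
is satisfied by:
  {i: True, u: True}
  {i: True, u: False}
  {u: True, i: False}


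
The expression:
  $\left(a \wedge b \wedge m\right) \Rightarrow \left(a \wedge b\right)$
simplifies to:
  $\text{True}$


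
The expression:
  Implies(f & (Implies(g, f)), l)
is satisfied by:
  {l: True, f: False}
  {f: False, l: False}
  {f: True, l: True}


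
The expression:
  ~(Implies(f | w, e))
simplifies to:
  ~e & (f | w)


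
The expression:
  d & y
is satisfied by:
  {d: True, y: True}


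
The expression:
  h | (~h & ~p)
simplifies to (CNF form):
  h | ~p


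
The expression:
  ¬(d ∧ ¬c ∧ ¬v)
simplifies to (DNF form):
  c ∨ v ∨ ¬d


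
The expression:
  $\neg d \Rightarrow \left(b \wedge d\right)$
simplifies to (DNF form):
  $d$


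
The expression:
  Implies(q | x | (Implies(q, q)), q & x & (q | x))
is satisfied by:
  {x: True, q: True}


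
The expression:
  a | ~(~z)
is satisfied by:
  {a: True, z: True}
  {a: True, z: False}
  {z: True, a: False}


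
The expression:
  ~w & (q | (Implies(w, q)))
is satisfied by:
  {w: False}


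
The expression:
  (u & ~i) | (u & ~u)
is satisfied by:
  {u: True, i: False}


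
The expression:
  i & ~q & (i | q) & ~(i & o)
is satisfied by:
  {i: True, q: False, o: False}


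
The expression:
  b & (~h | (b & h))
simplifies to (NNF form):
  b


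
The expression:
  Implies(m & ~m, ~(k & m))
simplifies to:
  True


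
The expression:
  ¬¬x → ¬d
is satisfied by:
  {d: False, x: False}
  {x: True, d: False}
  {d: True, x: False}


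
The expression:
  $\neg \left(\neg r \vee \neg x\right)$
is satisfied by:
  {r: True, x: True}


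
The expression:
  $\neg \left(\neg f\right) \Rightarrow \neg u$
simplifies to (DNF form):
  $\neg f \vee \neg u$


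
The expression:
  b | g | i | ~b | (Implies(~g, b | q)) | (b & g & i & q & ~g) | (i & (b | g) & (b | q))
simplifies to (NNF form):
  True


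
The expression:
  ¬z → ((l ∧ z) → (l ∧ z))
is always true.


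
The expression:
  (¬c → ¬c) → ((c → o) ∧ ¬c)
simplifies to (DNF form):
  ¬c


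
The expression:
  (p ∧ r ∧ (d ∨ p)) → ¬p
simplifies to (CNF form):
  ¬p ∨ ¬r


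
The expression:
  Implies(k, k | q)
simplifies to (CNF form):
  True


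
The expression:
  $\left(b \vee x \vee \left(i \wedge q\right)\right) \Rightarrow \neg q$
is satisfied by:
  {i: False, b: False, q: False, x: False}
  {x: True, i: False, b: False, q: False}
  {b: True, x: False, i: False, q: False}
  {x: True, b: True, i: False, q: False}
  {i: True, x: False, b: False, q: False}
  {x: True, i: True, b: False, q: False}
  {b: True, i: True, x: False, q: False}
  {x: True, b: True, i: True, q: False}
  {q: True, x: False, i: False, b: False}


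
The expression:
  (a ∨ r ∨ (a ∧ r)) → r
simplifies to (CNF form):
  r ∨ ¬a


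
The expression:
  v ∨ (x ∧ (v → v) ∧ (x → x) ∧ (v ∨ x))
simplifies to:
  v ∨ x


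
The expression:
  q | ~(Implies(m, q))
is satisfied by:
  {q: True, m: True}
  {q: True, m: False}
  {m: True, q: False}


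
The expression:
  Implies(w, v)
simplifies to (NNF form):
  v | ~w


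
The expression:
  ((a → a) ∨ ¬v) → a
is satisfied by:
  {a: True}


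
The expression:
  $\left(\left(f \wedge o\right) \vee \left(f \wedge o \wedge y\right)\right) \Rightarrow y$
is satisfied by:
  {y: True, o: False, f: False}
  {o: False, f: False, y: False}
  {f: True, y: True, o: False}
  {f: True, o: False, y: False}
  {y: True, o: True, f: False}
  {o: True, y: False, f: False}
  {f: True, o: True, y: True}


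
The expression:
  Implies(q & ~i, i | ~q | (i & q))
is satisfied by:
  {i: True, q: False}
  {q: False, i: False}
  {q: True, i: True}


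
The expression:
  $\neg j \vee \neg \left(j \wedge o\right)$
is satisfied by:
  {o: False, j: False}
  {j: True, o: False}
  {o: True, j: False}


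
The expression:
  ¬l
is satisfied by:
  {l: False}


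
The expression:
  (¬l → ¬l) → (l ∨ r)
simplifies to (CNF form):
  l ∨ r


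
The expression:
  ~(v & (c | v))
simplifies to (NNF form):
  ~v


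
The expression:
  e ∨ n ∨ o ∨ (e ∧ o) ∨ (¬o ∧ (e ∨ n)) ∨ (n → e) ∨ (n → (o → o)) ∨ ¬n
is always true.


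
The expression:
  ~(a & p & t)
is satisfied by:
  {p: False, t: False, a: False}
  {a: True, p: False, t: False}
  {t: True, p: False, a: False}
  {a: True, t: True, p: False}
  {p: True, a: False, t: False}
  {a: True, p: True, t: False}
  {t: True, p: True, a: False}


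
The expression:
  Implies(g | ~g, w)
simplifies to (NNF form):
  w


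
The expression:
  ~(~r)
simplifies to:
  r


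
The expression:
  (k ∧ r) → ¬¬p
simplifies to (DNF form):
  p ∨ ¬k ∨ ¬r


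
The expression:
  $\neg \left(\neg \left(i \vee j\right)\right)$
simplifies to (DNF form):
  $i \vee j$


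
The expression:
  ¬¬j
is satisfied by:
  {j: True}


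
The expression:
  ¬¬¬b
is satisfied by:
  {b: False}


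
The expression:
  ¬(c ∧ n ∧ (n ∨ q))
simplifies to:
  ¬c ∨ ¬n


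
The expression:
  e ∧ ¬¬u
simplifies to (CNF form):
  e ∧ u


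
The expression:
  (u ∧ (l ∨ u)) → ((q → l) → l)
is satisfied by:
  {q: True, l: True, u: False}
  {q: True, u: False, l: False}
  {l: True, u: False, q: False}
  {l: False, u: False, q: False}
  {q: True, l: True, u: True}
  {q: True, u: True, l: False}
  {l: True, u: True, q: False}


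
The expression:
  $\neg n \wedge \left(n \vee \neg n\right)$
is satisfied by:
  {n: False}


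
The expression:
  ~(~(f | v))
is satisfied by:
  {v: True, f: True}
  {v: True, f: False}
  {f: True, v: False}


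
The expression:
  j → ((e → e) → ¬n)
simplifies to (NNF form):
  ¬j ∨ ¬n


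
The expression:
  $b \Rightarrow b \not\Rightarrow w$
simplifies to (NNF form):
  $\neg b \vee \neg w$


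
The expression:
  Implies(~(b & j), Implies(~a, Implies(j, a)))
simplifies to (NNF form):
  a | b | ~j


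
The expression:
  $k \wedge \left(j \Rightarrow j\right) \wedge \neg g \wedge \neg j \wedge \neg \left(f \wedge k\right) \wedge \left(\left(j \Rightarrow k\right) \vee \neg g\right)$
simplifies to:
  $k \wedge \neg f \wedge \neg g \wedge \neg j$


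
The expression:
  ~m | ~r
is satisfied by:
  {m: False, r: False}
  {r: True, m: False}
  {m: True, r: False}


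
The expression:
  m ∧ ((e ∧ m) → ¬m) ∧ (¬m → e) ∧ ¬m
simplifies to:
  False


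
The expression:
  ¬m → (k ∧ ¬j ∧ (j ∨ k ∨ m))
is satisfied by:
  {k: True, m: True, j: False}
  {m: True, j: False, k: False}
  {k: True, m: True, j: True}
  {m: True, j: True, k: False}
  {k: True, j: False, m: False}


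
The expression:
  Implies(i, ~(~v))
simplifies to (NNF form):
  v | ~i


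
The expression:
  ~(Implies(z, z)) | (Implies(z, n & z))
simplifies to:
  n | ~z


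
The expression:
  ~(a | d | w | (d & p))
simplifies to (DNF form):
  ~a & ~d & ~w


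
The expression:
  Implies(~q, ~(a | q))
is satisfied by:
  {q: True, a: False}
  {a: False, q: False}
  {a: True, q: True}


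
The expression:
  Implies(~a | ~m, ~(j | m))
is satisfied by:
  {a: True, m: False, j: False}
  {a: False, m: False, j: False}
  {m: True, a: True, j: False}
  {j: True, m: True, a: True}


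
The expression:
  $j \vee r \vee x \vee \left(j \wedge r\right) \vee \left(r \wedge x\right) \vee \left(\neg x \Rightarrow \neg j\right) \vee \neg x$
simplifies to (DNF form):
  $\text{True}$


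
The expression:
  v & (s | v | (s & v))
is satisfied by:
  {v: True}


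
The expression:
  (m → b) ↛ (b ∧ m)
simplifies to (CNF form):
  ¬m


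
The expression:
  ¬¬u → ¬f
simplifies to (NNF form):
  ¬f ∨ ¬u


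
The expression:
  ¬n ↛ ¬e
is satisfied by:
  {e: True, n: False}


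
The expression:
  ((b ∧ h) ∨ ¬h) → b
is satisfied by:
  {b: True, h: True}
  {b: True, h: False}
  {h: True, b: False}


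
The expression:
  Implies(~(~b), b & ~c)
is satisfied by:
  {c: False, b: False}
  {b: True, c: False}
  {c: True, b: False}


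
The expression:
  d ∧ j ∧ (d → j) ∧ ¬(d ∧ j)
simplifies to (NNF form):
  False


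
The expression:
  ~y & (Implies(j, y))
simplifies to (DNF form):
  ~j & ~y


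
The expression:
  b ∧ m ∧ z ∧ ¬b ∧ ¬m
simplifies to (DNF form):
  False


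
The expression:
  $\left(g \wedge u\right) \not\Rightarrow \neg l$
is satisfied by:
  {u: True, g: True, l: True}


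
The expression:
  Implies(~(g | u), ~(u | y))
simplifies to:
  g | u | ~y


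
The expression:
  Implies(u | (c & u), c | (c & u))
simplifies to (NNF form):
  c | ~u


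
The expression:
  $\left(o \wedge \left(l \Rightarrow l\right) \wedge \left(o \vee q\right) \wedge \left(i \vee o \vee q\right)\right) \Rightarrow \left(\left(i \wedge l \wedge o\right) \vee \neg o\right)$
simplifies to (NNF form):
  $\left(i \wedge l\right) \vee \neg o$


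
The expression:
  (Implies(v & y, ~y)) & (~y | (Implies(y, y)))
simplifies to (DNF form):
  ~v | ~y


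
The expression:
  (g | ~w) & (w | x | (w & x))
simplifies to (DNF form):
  (g & w) | (x & ~w)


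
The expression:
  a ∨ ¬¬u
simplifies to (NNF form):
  a ∨ u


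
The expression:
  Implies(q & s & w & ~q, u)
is always true.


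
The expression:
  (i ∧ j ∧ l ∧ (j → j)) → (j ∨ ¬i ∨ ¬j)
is always true.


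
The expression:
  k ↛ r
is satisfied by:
  {k: True, r: False}


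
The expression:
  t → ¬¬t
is always true.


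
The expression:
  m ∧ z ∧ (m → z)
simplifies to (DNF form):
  m ∧ z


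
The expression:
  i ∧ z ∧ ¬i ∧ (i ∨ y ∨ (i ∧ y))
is never true.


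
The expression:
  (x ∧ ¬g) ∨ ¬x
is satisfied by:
  {g: False, x: False}
  {x: True, g: False}
  {g: True, x: False}


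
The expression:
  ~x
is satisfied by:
  {x: False}


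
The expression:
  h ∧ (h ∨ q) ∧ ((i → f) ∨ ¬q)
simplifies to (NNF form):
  h ∧ (f ∨ ¬i ∨ ¬q)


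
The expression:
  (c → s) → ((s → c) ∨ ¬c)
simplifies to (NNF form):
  True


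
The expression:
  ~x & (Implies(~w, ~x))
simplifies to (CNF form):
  ~x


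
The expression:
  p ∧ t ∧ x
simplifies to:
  p ∧ t ∧ x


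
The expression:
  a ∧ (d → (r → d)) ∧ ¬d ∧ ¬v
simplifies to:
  a ∧ ¬d ∧ ¬v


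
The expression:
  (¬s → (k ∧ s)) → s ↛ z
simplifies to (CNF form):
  ¬s ∨ ¬z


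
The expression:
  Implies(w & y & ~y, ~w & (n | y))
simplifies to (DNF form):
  True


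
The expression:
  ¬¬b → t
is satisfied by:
  {t: True, b: False}
  {b: False, t: False}
  {b: True, t: True}


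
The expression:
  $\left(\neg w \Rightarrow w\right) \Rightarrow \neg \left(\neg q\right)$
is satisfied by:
  {q: True, w: False}
  {w: False, q: False}
  {w: True, q: True}


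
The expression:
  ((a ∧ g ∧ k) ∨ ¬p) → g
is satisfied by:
  {g: True, p: True}
  {g: True, p: False}
  {p: True, g: False}


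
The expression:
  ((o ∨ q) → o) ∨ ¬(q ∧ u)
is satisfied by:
  {o: True, u: False, q: False}
  {u: False, q: False, o: False}
  {o: True, q: True, u: False}
  {q: True, u: False, o: False}
  {o: True, u: True, q: False}
  {u: True, o: False, q: False}
  {o: True, q: True, u: True}


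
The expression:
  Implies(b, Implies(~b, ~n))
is always true.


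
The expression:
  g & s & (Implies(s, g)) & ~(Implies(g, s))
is never true.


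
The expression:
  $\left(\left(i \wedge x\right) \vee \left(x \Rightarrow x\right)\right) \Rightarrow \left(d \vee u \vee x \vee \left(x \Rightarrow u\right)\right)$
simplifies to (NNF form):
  $\text{True}$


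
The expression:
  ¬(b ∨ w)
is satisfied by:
  {w: False, b: False}


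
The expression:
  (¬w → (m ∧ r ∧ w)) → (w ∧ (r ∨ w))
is always true.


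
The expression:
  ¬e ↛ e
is always true.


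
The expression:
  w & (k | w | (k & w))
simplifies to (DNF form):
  w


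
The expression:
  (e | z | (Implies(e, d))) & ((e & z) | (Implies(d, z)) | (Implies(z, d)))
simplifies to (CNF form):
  True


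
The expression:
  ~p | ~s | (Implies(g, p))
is always true.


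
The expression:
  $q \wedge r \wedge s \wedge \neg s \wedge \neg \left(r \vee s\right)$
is never true.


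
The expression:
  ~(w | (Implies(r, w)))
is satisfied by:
  {r: True, w: False}


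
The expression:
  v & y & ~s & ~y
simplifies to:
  False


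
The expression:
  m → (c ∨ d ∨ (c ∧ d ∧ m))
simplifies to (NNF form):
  c ∨ d ∨ ¬m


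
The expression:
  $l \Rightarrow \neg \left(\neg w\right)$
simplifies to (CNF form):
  $w \vee \neg l$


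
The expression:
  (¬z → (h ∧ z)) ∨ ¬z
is always true.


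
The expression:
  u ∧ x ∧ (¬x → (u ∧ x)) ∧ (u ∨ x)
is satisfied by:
  {u: True, x: True}


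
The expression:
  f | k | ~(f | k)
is always true.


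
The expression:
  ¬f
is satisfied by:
  {f: False}


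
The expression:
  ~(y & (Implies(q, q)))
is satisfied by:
  {y: False}


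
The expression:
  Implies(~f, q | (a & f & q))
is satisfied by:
  {q: True, f: True}
  {q: True, f: False}
  {f: True, q: False}


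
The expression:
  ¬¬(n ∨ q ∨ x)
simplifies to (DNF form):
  n ∨ q ∨ x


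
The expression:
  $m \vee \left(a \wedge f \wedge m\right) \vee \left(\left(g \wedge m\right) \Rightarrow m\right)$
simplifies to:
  $\text{True}$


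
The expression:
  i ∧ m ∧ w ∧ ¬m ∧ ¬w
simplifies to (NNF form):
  False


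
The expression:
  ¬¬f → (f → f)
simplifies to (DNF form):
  True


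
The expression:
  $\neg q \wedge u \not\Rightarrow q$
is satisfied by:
  {u: True, q: False}


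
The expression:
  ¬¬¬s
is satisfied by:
  {s: False}


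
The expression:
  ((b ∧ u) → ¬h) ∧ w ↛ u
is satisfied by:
  {w: True, u: False}


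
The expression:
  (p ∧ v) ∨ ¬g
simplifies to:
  (p ∧ v) ∨ ¬g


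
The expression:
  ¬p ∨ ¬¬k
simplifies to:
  k ∨ ¬p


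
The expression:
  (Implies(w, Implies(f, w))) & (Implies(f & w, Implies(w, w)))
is always true.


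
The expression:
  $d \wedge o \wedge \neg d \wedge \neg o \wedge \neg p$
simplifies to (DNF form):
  $\text{False}$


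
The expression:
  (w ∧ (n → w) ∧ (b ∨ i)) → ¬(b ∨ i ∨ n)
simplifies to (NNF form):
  (¬b ∧ ¬i) ∨ ¬w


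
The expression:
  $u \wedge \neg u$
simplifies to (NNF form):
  $\text{False}$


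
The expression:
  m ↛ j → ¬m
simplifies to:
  j ∨ ¬m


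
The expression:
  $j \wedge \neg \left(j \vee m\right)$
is never true.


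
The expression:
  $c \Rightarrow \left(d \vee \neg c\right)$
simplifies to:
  $d \vee \neg c$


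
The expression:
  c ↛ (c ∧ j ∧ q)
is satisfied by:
  {c: True, q: False, j: False}
  {c: True, j: True, q: False}
  {c: True, q: True, j: False}


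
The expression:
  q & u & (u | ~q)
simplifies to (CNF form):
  q & u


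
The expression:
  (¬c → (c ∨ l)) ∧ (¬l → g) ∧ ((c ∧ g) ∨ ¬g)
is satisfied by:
  {l: True, c: True, g: False}
  {l: True, c: False, g: False}
  {g: True, l: True, c: True}
  {g: True, c: True, l: False}


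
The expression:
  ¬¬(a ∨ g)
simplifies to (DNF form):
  a ∨ g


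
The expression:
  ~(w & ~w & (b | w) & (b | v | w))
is always true.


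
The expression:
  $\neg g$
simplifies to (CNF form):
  $\neg g$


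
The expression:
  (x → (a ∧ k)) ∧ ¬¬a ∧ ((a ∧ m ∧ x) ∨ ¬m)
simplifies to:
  a ∧ (k ∨ ¬x) ∧ (x ∨ ¬m)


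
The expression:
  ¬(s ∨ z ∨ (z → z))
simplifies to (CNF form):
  False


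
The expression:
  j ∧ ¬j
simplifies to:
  False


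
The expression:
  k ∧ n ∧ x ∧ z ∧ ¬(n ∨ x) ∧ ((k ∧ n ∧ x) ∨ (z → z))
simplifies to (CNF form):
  False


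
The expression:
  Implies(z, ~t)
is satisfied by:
  {t: False, z: False}
  {z: True, t: False}
  {t: True, z: False}


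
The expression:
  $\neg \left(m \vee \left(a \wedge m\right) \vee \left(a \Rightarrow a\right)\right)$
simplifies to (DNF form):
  $\text{False}$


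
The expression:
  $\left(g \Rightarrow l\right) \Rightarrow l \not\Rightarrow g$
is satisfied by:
  {g: True, l: False}
  {l: True, g: False}


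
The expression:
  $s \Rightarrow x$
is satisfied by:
  {x: True, s: False}
  {s: False, x: False}
  {s: True, x: True}


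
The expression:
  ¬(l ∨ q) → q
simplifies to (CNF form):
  l ∨ q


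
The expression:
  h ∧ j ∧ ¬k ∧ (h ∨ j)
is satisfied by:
  {h: True, j: True, k: False}


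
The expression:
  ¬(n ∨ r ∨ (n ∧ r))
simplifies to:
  ¬n ∧ ¬r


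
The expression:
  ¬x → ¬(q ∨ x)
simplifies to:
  x ∨ ¬q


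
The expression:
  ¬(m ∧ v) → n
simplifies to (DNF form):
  n ∨ (m ∧ v)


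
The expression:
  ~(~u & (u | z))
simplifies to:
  u | ~z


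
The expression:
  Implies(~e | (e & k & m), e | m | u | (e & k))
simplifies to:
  e | m | u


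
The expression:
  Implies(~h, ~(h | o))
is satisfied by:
  {h: True, o: False}
  {o: False, h: False}
  {o: True, h: True}


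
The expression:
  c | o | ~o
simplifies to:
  True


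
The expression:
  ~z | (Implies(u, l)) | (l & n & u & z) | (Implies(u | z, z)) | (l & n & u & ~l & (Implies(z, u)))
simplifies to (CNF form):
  True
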